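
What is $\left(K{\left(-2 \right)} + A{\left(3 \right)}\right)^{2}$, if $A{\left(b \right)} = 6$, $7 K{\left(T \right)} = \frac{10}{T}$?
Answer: $\frac{1369}{49} \approx 27.939$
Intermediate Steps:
$K{\left(T \right)} = \frac{10}{7 T}$ ($K{\left(T \right)} = \frac{10 \frac{1}{T}}{7} = \frac{10}{7 T}$)
$\left(K{\left(-2 \right)} + A{\left(3 \right)}\right)^{2} = \left(\frac{10}{7 \left(-2\right)} + 6\right)^{2} = \left(\frac{10}{7} \left(- \frac{1}{2}\right) + 6\right)^{2} = \left(- \frac{5}{7} + 6\right)^{2} = \left(\frac{37}{7}\right)^{2} = \frac{1369}{49}$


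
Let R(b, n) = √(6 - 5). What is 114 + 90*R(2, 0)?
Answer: 204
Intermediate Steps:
R(b, n) = 1 (R(b, n) = √1 = 1)
114 + 90*R(2, 0) = 114 + 90*1 = 114 + 90 = 204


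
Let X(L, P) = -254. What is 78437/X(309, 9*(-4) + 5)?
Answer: -78437/254 ≈ -308.81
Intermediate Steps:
78437/X(309, 9*(-4) + 5) = 78437/(-254) = 78437*(-1/254) = -78437/254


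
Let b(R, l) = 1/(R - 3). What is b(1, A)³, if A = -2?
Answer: -⅛ ≈ -0.12500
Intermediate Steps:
b(R, l) = 1/(-3 + R)
b(1, A)³ = (1/(-3 + 1))³ = (1/(-2))³ = (-½)³ = -⅛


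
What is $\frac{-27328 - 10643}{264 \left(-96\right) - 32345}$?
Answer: $\frac{37971}{57689} \approx 0.6582$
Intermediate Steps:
$\frac{-27328 - 10643}{264 \left(-96\right) - 32345} = - \frac{37971}{-25344 - 32345} = - \frac{37971}{-57689} = \left(-37971\right) \left(- \frac{1}{57689}\right) = \frac{37971}{57689}$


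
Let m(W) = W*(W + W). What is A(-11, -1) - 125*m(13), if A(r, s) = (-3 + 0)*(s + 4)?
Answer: -42259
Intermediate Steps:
A(r, s) = -12 - 3*s (A(r, s) = -3*(4 + s) = -12 - 3*s)
m(W) = 2*W² (m(W) = W*(2*W) = 2*W²)
A(-11, -1) - 125*m(13) = (-12 - 3*(-1)) - 250*13² = (-12 + 3) - 250*169 = -9 - 125*338 = -9 - 42250 = -42259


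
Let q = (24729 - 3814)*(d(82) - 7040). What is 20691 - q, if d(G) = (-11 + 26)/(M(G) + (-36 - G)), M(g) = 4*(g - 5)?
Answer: 5595904313/38 ≈ 1.4726e+8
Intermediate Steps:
M(g) = -20 + 4*g (M(g) = 4*(-5 + g) = -20 + 4*g)
d(G) = 15/(-56 + 3*G) (d(G) = (-11 + 26)/((-20 + 4*G) + (-36 - G)) = 15/(-56 + 3*G))
q = -5595118055/38 (q = (24729 - 3814)*(15/(-56 + 3*82) - 7040) = 20915*(15/(-56 + 246) - 7040) = 20915*(15/190 - 7040) = 20915*(15*(1/190) - 7040) = 20915*(3/38 - 7040) = 20915*(-267517/38) = -5595118055/38 ≈ -1.4724e+8)
20691 - q = 20691 - 1*(-5595118055/38) = 20691 + 5595118055/38 = 5595904313/38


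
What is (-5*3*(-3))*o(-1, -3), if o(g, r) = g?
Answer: -45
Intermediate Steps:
(-5*3*(-3))*o(-1, -3) = (-5*3*(-3))*(-1) = -15*(-3)*(-1) = 45*(-1) = -45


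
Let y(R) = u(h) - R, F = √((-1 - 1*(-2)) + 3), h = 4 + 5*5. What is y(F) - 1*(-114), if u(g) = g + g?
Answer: 170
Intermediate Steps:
h = 29 (h = 4 + 25 = 29)
F = 2 (F = √((-1 + 2) + 3) = √(1 + 3) = √4 = 2)
u(g) = 2*g
y(R) = 58 - R (y(R) = 2*29 - R = 58 - R)
y(F) - 1*(-114) = (58 - 1*2) - 1*(-114) = (58 - 2) + 114 = 56 + 114 = 170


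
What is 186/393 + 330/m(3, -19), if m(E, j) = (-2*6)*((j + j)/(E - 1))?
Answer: 9561/4978 ≈ 1.9207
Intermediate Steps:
m(E, j) = -24*j/(-1 + E) (m(E, j) = -12*2*j/(-1 + E) = -24*j/(-1 + E))
186/393 + 330/m(3, -19) = 186/393 + 330/((-24*(-19)/(-1 + 3))) = 186*(1/393) + 330/((-24*(-19)/2)) = 62/131 + 330/((-24*(-19)*½)) = 62/131 + 330/228 = 62/131 + 330*(1/228) = 62/131 + 55/38 = 9561/4978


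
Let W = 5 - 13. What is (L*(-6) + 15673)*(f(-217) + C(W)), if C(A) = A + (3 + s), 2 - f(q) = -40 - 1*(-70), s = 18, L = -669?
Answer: -295305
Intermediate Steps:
W = -8
f(q) = -28 (f(q) = 2 - (-40 - 1*(-70)) = 2 - (-40 + 70) = 2 - 1*30 = 2 - 30 = -28)
C(A) = 21 + A (C(A) = A + (3 + 18) = A + 21 = 21 + A)
(L*(-6) + 15673)*(f(-217) + C(W)) = (-669*(-6) + 15673)*(-28 + (21 - 8)) = (4014 + 15673)*(-28 + 13) = 19687*(-15) = -295305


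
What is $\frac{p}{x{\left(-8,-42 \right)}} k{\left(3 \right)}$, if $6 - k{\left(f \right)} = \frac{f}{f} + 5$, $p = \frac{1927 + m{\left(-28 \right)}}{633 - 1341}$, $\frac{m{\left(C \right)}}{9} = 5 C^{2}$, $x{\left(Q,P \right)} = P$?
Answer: $0$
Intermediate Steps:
$m{\left(C \right)} = 45 C^{2}$ ($m{\left(C \right)} = 9 \cdot 5 C^{2} = 45 C^{2}$)
$p = - \frac{37207}{708}$ ($p = \frac{1927 + 45 \left(-28\right)^{2}}{633 - 1341} = \frac{1927 + 45 \cdot 784}{-708} = \left(1927 + 35280\right) \left(- \frac{1}{708}\right) = 37207 \left(- \frac{1}{708}\right) = - \frac{37207}{708} \approx -52.552$)
$k{\left(f \right)} = 0$ ($k{\left(f \right)} = 6 - \left(\frac{f}{f} + 5\right) = 6 - \left(1 + 5\right) = 6 - 6 = 0$)
$\frac{p}{x{\left(-8,-42 \right)}} k{\left(3 \right)} = - \frac{37207}{708 \left(-42\right)} 0 = \left(- \frac{37207}{708}\right) \left(- \frac{1}{42}\right) 0 = \frac{37207}{29736} \cdot 0 = 0$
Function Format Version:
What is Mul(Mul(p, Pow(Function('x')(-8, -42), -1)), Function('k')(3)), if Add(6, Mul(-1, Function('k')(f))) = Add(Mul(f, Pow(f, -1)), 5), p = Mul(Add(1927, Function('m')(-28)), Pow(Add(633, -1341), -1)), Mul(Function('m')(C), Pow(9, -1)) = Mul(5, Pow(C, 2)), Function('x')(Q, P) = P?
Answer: 0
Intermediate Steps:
Function('m')(C) = Mul(45, Pow(C, 2)) (Function('m')(C) = Mul(9, Mul(5, Pow(C, 2))) = Mul(45, Pow(C, 2)))
p = Rational(-37207, 708) (p = Mul(Add(1927, Mul(45, Pow(-28, 2))), Pow(Add(633, -1341), -1)) = Mul(Add(1927, Mul(45, 784)), Pow(-708, -1)) = Mul(Add(1927, 35280), Rational(-1, 708)) = Mul(37207, Rational(-1, 708)) = Rational(-37207, 708) ≈ -52.552)
Function('k')(f) = 0 (Function('k')(f) = Add(6, Mul(-1, Add(Mul(f, Pow(f, -1)), 5))) = Add(6, Mul(-1, Add(1, 5))) = Add(6, Mul(-1, 6)) = Add(6, -6) = 0)
Mul(Mul(p, Pow(Function('x')(-8, -42), -1)), Function('k')(3)) = Mul(Mul(Rational(-37207, 708), Pow(-42, -1)), 0) = Mul(Mul(Rational(-37207, 708), Rational(-1, 42)), 0) = Mul(Rational(37207, 29736), 0) = 0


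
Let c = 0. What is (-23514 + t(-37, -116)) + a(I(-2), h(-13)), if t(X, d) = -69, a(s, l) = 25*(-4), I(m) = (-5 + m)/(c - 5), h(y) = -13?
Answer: -23683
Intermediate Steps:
I(m) = 1 - m/5 (I(m) = (-5 + m)/(0 - 5) = (-5 + m)/(-5) = (-5 + m)*(-⅕) = 1 - m/5)
a(s, l) = -100
(-23514 + t(-37, -116)) + a(I(-2), h(-13)) = (-23514 - 69) - 100 = -23583 - 100 = -23683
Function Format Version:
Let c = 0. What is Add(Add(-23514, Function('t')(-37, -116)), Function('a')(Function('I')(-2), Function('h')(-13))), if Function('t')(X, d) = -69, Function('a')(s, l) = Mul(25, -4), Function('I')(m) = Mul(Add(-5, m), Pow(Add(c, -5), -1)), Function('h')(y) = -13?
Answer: -23683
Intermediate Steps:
Function('I')(m) = Add(1, Mul(Rational(-1, 5), m)) (Function('I')(m) = Mul(Add(-5, m), Pow(Add(0, -5), -1)) = Mul(Add(-5, m), Pow(-5, -1)) = Mul(Add(-5, m), Rational(-1, 5)) = Add(1, Mul(Rational(-1, 5), m)))
Function('a')(s, l) = -100
Add(Add(-23514, Function('t')(-37, -116)), Function('a')(Function('I')(-2), Function('h')(-13))) = Add(Add(-23514, -69), -100) = Add(-23583, -100) = -23683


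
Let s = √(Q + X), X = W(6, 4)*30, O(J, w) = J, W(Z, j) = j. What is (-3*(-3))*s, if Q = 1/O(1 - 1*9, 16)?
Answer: 9*√1918/4 ≈ 98.539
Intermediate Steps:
X = 120 (X = 4*30 = 120)
Q = -⅛ (Q = 1/(1 - 1*9) = 1/(1 - 9) = 1/(-8) = -⅛ ≈ -0.12500)
s = √1918/4 (s = √(-⅛ + 120) = √(959/8) = √1918/4 ≈ 10.949)
(-3*(-3))*s = (-3*(-3))*(√1918/4) = 9*(√1918/4) = 9*√1918/4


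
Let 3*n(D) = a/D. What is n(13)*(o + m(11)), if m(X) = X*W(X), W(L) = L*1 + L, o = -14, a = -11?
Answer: -836/13 ≈ -64.308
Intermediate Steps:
n(D) = -11/(3*D) (n(D) = (-11/D)/3 = -11/(3*D))
W(L) = 2*L (W(L) = L + L = 2*L)
m(X) = 2*X**2 (m(X) = X*(2*X) = 2*X**2)
n(13)*(o + m(11)) = (-11/3/13)*(-14 + 2*11**2) = (-11/3*1/13)*(-14 + 2*121) = -11*(-14 + 242)/39 = -11/39*228 = -836/13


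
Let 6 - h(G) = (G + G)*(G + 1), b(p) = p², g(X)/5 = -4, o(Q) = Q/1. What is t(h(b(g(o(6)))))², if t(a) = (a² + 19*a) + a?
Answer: 10588898689263316197136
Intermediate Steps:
o(Q) = Q (o(Q) = Q*1 = Q)
g(X) = -20 (g(X) = 5*(-4) = -20)
h(G) = 6 - 2*G*(1 + G) (h(G) = 6 - (G + G)*(G + 1) = 6 - 2*G*(1 + G))
t(a) = a² + 20*a
t(h(b(g(o(6)))))² = ((6 - 2*(-20)² - 2*((-20)²)²)*(20 + (6 - 2*(-20)² - 2*((-20)²)²)))² = ((6 - 2*400 - 2*400²)*(20 + (6 - 2*400 - 2*400²)))² = ((6 - 800 - 2*160000)*(20 + (6 - 800 - 2*160000)))² = ((6 - 800 - 320000)*(20 + (6 - 800 - 320000)))² = (-320794*(20 - 320794))² = (-320794*(-320774))² = 102902374556² = 10588898689263316197136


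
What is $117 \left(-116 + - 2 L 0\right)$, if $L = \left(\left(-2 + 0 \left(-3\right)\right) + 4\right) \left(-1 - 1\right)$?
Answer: $-13572$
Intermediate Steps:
$L = -4$ ($L = \left(\left(-2 + 0\right) + 4\right) \left(-2\right) = \left(-2 + 4\right) \left(-2\right) = 2 \left(-2\right) = -4$)
$117 \left(-116 + - 2 L 0\right) = 117 \left(-116 + \left(-2\right) \left(-4\right) 0\right) = 117 \left(-116 + 8 \cdot 0\right) = 117 \left(-116 + 0\right) = 117 \left(-116\right) = -13572$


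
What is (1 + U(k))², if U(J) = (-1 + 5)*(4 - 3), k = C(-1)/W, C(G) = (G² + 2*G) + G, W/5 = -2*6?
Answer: 25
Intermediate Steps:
W = -60 (W = 5*(-2*6) = 5*(-12) = -60)
C(G) = G² + 3*G
k = 1/30 (k = -(3 - 1)/(-60) = -1*2*(-1/60) = -2*(-1/60) = 1/30 ≈ 0.033333)
U(J) = 4 (U(J) = 4*1 = 4)
(1 + U(k))² = (1 + 4)² = 5² = 25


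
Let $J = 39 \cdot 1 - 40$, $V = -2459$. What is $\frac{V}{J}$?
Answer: $2459$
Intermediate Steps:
$J = -1$ ($J = 39 - 40 = -1$)
$\frac{V}{J} = - \frac{2459}{-1} = \left(-2459\right) \left(-1\right) = 2459$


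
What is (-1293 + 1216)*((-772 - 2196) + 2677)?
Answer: 22407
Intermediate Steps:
(-1293 + 1216)*((-772 - 2196) + 2677) = -77*(-2968 + 2677) = -77*(-291) = 22407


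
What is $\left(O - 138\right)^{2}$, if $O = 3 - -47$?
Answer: $7744$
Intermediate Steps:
$O = 50$ ($O = 3 + 47 = 50$)
$\left(O - 138\right)^{2} = \left(50 - 138\right)^{2} = \left(-88\right)^{2} = 7744$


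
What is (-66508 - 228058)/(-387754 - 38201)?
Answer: 294566/425955 ≈ 0.69154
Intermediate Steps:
(-66508 - 228058)/(-387754 - 38201) = -294566/(-425955) = -294566*(-1/425955) = 294566/425955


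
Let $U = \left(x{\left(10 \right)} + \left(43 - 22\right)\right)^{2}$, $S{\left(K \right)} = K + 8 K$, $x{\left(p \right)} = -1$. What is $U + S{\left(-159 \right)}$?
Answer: $-1031$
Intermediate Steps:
$S{\left(K \right)} = 9 K$
$U = 400$ ($U = \left(-1 + \left(43 - 22\right)\right)^{2} = \left(-1 + 21\right)^{2} = 20^{2} = 400$)
$U + S{\left(-159 \right)} = 400 + 9 \left(-159\right) = 400 - 1431 = -1031$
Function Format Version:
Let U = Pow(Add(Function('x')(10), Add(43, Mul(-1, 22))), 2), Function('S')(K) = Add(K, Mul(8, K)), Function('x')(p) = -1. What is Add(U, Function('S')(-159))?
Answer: -1031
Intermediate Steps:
Function('S')(K) = Mul(9, K)
U = 400 (U = Pow(Add(-1, Add(43, Mul(-1, 22))), 2) = Pow(Add(-1, Add(43, -22)), 2) = Pow(Add(-1, 21), 2) = Pow(20, 2) = 400)
Add(U, Function('S')(-159)) = Add(400, Mul(9, -159)) = Add(400, -1431) = -1031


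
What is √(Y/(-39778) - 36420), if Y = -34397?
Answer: I*√57625607479414/39778 ≈ 190.84*I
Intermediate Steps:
√(Y/(-39778) - 36420) = √(-34397/(-39778) - 36420) = √(-34397*(-1/39778) - 36420) = √(34397/39778 - 36420) = √(-1448680363/39778) = I*√57625607479414/39778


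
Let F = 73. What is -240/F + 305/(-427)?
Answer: -2045/511 ≈ -4.0020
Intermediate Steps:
-240/F + 305/(-427) = -240/73 + 305/(-427) = -240*1/73 + 305*(-1/427) = -240/73 - 5/7 = -2045/511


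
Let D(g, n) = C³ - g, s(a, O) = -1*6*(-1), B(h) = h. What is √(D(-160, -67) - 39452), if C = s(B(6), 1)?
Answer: 2*I*√9769 ≈ 197.68*I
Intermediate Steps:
s(a, O) = 6 (s(a, O) = -6*(-1) = 6)
C = 6
D(g, n) = 216 - g (D(g, n) = 6³ - g = 216 - g)
√(D(-160, -67) - 39452) = √((216 - 1*(-160)) - 39452) = √((216 + 160) - 39452) = √(376 - 39452) = √(-39076) = 2*I*√9769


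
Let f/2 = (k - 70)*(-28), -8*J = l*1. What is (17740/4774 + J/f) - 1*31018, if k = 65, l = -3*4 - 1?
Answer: -3384278041/109120 ≈ -31014.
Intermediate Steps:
l = -13 (l = -12 - 1 = -13)
J = 13/8 (J = -(-13)/8 = -1/8*(-13) = 13/8 ≈ 1.6250)
f = 280 (f = 2*((65 - 70)*(-28)) = 2*(-5*(-28)) = 2*140 = 280)
(17740/4774 + J/f) - 1*31018 = (17740/4774 + (13/8)/280) - 1*31018 = (17740*(1/4774) + (13/8)*(1/280)) - 31018 = (8870/2387 + 13/2240) - 31018 = 406119/109120 - 31018 = -3384278041/109120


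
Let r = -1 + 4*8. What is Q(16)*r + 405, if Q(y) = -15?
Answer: -60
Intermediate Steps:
r = 31 (r = -1 + 32 = 31)
Q(16)*r + 405 = -15*31 + 405 = -465 + 405 = -60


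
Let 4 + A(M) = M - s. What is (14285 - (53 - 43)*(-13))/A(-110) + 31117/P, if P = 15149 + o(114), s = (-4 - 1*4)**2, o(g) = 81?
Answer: -53500406/677735 ≈ -78.940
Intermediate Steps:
s = 64 (s = (-4 - 4)**2 = (-8)**2 = 64)
A(M) = -68 + M (A(M) = -4 + (M - 1*64) = -4 + (M - 64) = -4 + (-64 + M) = -68 + M)
P = 15230 (P = 15149 + 81 = 15230)
(14285 - (53 - 43)*(-13))/A(-110) + 31117/P = (14285 - (53 - 43)*(-13))/(-68 - 110) + 31117/15230 = (14285 - 10*(-13))/(-178) + 31117*(1/15230) = (14285 - 1*(-130))*(-1/178) + 31117/15230 = (14285 + 130)*(-1/178) + 31117/15230 = 14415*(-1/178) + 31117/15230 = -14415/178 + 31117/15230 = -53500406/677735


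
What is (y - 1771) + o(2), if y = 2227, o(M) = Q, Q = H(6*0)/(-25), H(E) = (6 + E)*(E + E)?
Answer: 456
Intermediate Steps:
H(E) = 2*E*(6 + E) (H(E) = (6 + E)*(2*E) = 2*E*(6 + E))
Q = 0 (Q = (2*(6*0)*(6 + 6*0))/(-25) = (2*0*(6 + 0))*(-1/25) = (2*0*6)*(-1/25) = 0*(-1/25) = 0)
o(M) = 0
(y - 1771) + o(2) = (2227 - 1771) + 0 = 456 + 0 = 456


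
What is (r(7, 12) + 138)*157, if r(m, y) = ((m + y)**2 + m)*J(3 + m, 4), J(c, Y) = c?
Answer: 599426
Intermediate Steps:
r(m, y) = (3 + m)*(m + (m + y)**2) (r(m, y) = ((m + y)**2 + m)*(3 + m) = (m + (m + y)**2)*(3 + m) = (3 + m)*(m + (m + y)**2))
(r(7, 12) + 138)*157 = ((3 + 7)*(7 + (7 + 12)**2) + 138)*157 = (10*(7 + 19**2) + 138)*157 = (10*(7 + 361) + 138)*157 = (10*368 + 138)*157 = (3680 + 138)*157 = 3818*157 = 599426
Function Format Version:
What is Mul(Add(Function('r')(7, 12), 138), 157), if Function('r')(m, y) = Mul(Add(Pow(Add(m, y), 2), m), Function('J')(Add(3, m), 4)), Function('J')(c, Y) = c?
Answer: 599426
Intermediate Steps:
Function('r')(m, y) = Mul(Add(3, m), Add(m, Pow(Add(m, y), 2))) (Function('r')(m, y) = Mul(Add(Pow(Add(m, y), 2), m), Add(3, m)) = Mul(Add(m, Pow(Add(m, y), 2)), Add(3, m)) = Mul(Add(3, m), Add(m, Pow(Add(m, y), 2))))
Mul(Add(Function('r')(7, 12), 138), 157) = Mul(Add(Mul(Add(3, 7), Add(7, Pow(Add(7, 12), 2))), 138), 157) = Mul(Add(Mul(10, Add(7, Pow(19, 2))), 138), 157) = Mul(Add(Mul(10, Add(7, 361)), 138), 157) = Mul(Add(Mul(10, 368), 138), 157) = Mul(Add(3680, 138), 157) = Mul(3818, 157) = 599426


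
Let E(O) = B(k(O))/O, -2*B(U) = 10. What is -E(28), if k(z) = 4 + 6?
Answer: 5/28 ≈ 0.17857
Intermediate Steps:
k(z) = 10
B(U) = -5 (B(U) = -1/2*10 = -5)
E(O) = -5/O
-E(28) = -(-5)/28 = -1*(-5/28) = 5/28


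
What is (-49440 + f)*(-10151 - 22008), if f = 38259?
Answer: 359569779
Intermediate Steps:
(-49440 + f)*(-10151 - 22008) = (-49440 + 38259)*(-10151 - 22008) = -11181*(-32159) = 359569779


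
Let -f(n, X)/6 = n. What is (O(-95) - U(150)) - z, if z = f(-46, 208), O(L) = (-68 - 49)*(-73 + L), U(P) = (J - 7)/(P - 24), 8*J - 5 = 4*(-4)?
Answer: 19535107/1008 ≈ 19380.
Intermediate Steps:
J = -11/8 (J = 5/8 + (4*(-4))/8 = 5/8 + (1/8)*(-16) = 5/8 - 2 = -11/8 ≈ -1.3750)
f(n, X) = -6*n
U(P) = -67/(8*(-24 + P)) (U(P) = (-11/8 - 7)/(P - 24) = -67/(8*(-24 + P)))
O(L) = 8541 - 117*L (O(L) = -117*(-73 + L) = 8541 - 117*L)
z = 276 (z = -6*(-46) = 276)
(O(-95) - U(150)) - z = ((8541 - 117*(-95)) - (-67)/(-192 + 8*150)) - 1*276 = ((8541 + 11115) - (-67)/(-192 + 1200)) - 276 = (19656 - (-67)/1008) - 276 = (19656 - 1*(-67/1008)) - 276 = (19656 + 67/1008) - 276 = 19813315/1008 - 276 = 19535107/1008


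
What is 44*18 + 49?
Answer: 841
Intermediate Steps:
44*18 + 49 = 792 + 49 = 841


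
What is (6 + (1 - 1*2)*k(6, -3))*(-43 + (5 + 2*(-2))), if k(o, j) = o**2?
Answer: 1260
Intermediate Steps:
(6 + (1 - 1*2)*k(6, -3))*(-43 + (5 + 2*(-2))) = (6 + (1 - 1*2)*6**2)*(-43 + (5 + 2*(-2))) = (6 + (1 - 2)*36)*(-43 + (5 - 4)) = (6 - 1*36)*(-43 + 1) = (6 - 36)*(-42) = -30*(-42) = 1260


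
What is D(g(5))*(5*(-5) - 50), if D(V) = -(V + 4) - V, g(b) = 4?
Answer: 900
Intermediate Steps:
D(V) = -4 - 2*V (D(V) = -(4 + V) - V = (-4 - V) - V = -4 - 2*V)
D(g(5))*(5*(-5) - 50) = (-4 - 2*4)*(5*(-5) - 50) = (-4 - 8)*(-25 - 50) = -12*(-75) = 900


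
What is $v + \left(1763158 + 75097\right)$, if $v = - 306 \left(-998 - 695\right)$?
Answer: $2356313$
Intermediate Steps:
$v = 518058$ ($v = \left(-306\right) \left(-1693\right) = 518058$)
$v + \left(1763158 + 75097\right) = 518058 + \left(1763158 + 75097\right) = 518058 + 1838255 = 2356313$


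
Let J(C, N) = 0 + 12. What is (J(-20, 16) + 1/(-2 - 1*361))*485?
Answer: 2112175/363 ≈ 5818.7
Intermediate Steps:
J(C, N) = 12
(J(-20, 16) + 1/(-2 - 1*361))*485 = (12 + 1/(-2 - 1*361))*485 = (12 + 1/(-2 - 361))*485 = (12 + 1/(-363))*485 = (12 - 1/363)*485 = (4355/363)*485 = 2112175/363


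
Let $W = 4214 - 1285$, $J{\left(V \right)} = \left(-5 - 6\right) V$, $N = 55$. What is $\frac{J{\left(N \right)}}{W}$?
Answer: $- \frac{605}{2929} \approx -0.20656$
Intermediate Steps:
$J{\left(V \right)} = - 11 V$ ($J{\left(V \right)} = \left(-5 - 6\right) V = - 11 V$)
$W = 2929$
$\frac{J{\left(N \right)}}{W} = \frac{\left(-11\right) 55}{2929} = \left(-605\right) \frac{1}{2929} = - \frac{605}{2929}$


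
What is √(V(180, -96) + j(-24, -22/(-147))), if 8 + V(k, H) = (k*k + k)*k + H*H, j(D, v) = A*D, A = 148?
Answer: 2*√1467514 ≈ 2422.8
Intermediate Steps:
j(D, v) = 148*D
V(k, H) = -8 + H² + k*(k + k²) (V(k, H) = -8 + ((k*k + k)*k + H*H) = -8 + ((k² + k)*k + H²) = -8 + ((k + k²)*k + H²) = -8 + (k*(k + k²) + H²) = -8 + (H² + k*(k + k²)) = -8 + H² + k*(k + k²))
√(V(180, -96) + j(-24, -22/(-147))) = √((-8 + (-96)² + 180² + 180³) + 148*(-24)) = √((-8 + 9216 + 32400 + 5832000) - 3552) = √(5873608 - 3552) = √5870056 = 2*√1467514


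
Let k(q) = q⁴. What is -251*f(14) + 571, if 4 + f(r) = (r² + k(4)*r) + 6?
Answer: -948711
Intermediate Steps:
f(r) = 2 + r² + 256*r (f(r) = -4 + ((r² + 4⁴*r) + 6) = -4 + ((r² + 256*r) + 6) = -4 + (6 + r² + 256*r) = 2 + r² + 256*r)
-251*f(14) + 571 = -251*(2 + 14² + 256*14) + 571 = -251*(2 + 196 + 3584) + 571 = -251*3782 + 571 = -949282 + 571 = -948711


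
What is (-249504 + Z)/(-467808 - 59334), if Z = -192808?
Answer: 221156/263571 ≈ 0.83908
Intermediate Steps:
(-249504 + Z)/(-467808 - 59334) = (-249504 - 192808)/(-467808 - 59334) = -442312/(-527142) = -442312*(-1/527142) = 221156/263571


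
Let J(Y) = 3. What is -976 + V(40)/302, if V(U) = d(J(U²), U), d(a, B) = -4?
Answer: -147378/151 ≈ -976.01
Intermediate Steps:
V(U) = -4
-976 + V(40)/302 = -976 - 4/302 = -976 - 4*1/302 = -976 - 2/151 = -147378/151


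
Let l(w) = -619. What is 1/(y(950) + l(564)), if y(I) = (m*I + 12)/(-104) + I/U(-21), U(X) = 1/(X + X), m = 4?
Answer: -26/1054447 ≈ -2.4657e-5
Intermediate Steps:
U(X) = 1/(2*X)
y(I) = -3/26 - 1093*I/26 (y(I) = (4*I + 12)/(-104) + I/(((1/2)/(-21))) = (12 + 4*I)*(-1/104) + I/(((1/2)*(-1/21))) = (-3/26 - I/26) + I/(-1/42) = (-3/26 - I/26) + I*(-42) = (-3/26 - I/26) - 42*I = -3/26 - 1093*I/26)
1/(y(950) + l(564)) = 1/((-3/26 - 1093/26*950) - 619) = 1/((-3/26 - 519175/13) - 619) = 1/(-1038353/26 - 619) = 1/(-1054447/26) = -26/1054447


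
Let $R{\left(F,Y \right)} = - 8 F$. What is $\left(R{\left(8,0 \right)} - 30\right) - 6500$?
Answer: $-6594$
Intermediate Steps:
$\left(R{\left(8,0 \right)} - 30\right) - 6500 = \left(\left(-8\right) 8 - 30\right) - 6500 = \left(-64 - 30\right) - 6500 = -94 - 6500 = -6594$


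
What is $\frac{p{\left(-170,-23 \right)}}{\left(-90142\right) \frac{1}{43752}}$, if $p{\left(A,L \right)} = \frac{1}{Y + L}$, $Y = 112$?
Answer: $- \frac{21876}{4011319} \approx -0.0054536$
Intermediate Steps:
$p{\left(A,L \right)} = \frac{1}{112 + L}$
$\frac{p{\left(-170,-23 \right)}}{\left(-90142\right) \frac{1}{43752}} = \frac{1}{\left(112 - 23\right) \left(- \frac{90142}{43752}\right)} = \frac{1}{89 \left(\left(-90142\right) \frac{1}{43752}\right)} = \frac{1}{89 \left(- \frac{45071}{21876}\right)} = \frac{1}{89} \left(- \frac{21876}{45071}\right) = - \frac{21876}{4011319}$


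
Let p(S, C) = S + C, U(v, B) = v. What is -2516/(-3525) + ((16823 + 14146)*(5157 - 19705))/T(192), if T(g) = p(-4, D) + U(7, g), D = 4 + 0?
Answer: -1588142949688/24675 ≈ -6.4362e+7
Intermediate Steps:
D = 4
p(S, C) = C + S
T(g) = 7 (T(g) = (4 - 4) + 7 = 0 + 7 = 7)
-2516/(-3525) + ((16823 + 14146)*(5157 - 19705))/T(192) = -2516/(-3525) + ((16823 + 14146)*(5157 - 19705))/7 = -2516*(-1/3525) + (30969*(-14548))*(⅐) = 2516/3525 - 450537012*⅐ = 2516/3525 - 450537012/7 = -1588142949688/24675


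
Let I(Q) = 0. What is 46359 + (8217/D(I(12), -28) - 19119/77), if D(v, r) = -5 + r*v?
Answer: 17119911/385 ≈ 44467.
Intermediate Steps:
46359 + (8217/D(I(12), -28) - 19119/77) = 46359 + (8217/(-5 - 28*0) - 19119/77) = 46359 + (8217/(-5 + 0) - 19119*1/77) = 46359 + (8217/(-5) - 19119/77) = 46359 + (8217*(-⅕) - 19119/77) = 46359 + (-8217/5 - 19119/77) = 46359 - 728304/385 = 17119911/385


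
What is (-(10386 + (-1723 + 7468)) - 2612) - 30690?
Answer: -49433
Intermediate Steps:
(-(10386 + (-1723 + 7468)) - 2612) - 30690 = (-(10386 + 5745) - 2612) - 30690 = (-1*16131 - 2612) - 30690 = (-16131 - 2612) - 30690 = -18743 - 30690 = -49433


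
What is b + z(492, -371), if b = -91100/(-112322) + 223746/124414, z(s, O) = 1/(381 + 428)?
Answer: 7378684185354/2826328327543 ≈ 2.6107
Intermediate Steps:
z(s, O) = 1/809
b = 9116428403/3493607327 (b = -91100*(-1/112322) + 223746*(1/124414) = 45550/56161 + 111873/62207 = 9116428403/3493607327 ≈ 2.6095)
b + z(492, -371) = 9116428403/3493607327 + 1/809 = 7378684185354/2826328327543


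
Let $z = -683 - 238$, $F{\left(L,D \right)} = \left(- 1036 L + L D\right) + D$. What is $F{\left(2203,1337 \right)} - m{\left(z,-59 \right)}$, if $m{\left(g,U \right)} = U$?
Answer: $664499$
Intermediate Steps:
$F{\left(L,D \right)} = D - 1036 L + D L$ ($F{\left(L,D \right)} = \left(- 1036 L + D L\right) + D = D - 1036 L + D L$)
$z = -921$ ($z = -683 - 238 = -921$)
$F{\left(2203,1337 \right)} - m{\left(z,-59 \right)} = \left(1337 - 2282308 + 1337 \cdot 2203\right) - -59 = \left(1337 - 2282308 + 2945411\right) + 59 = 664440 + 59 = 664499$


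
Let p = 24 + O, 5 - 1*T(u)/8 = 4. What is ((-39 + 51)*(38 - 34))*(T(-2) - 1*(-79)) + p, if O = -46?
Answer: 4154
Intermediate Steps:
T(u) = 8 (T(u) = 40 - 8*4 = 40 - 32 = 8)
p = -22 (p = 24 - 46 = -22)
((-39 + 51)*(38 - 34))*(T(-2) - 1*(-79)) + p = ((-39 + 51)*(38 - 34))*(8 - 1*(-79)) - 22 = (12*4)*(8 + 79) - 22 = 48*87 - 22 = 4176 - 22 = 4154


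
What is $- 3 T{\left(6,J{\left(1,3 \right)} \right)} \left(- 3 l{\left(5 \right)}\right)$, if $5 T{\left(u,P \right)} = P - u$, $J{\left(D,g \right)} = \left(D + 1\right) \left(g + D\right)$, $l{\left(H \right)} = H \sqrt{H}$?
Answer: $18 \sqrt{5} \approx 40.249$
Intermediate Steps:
$l{\left(H \right)} = H^{\frac{3}{2}}$
$J{\left(D,g \right)} = \left(1 + D\right) \left(D + g\right)$
$T{\left(u,P \right)} = - \frac{u}{5} + \frac{P}{5}$ ($T{\left(u,P \right)} = \frac{P - u}{5} = - \frac{u}{5} + \frac{P}{5}$)
$- 3 T{\left(6,J{\left(1,3 \right)} \right)} \left(- 3 l{\left(5 \right)}\right) = - 3 \left(\left(- \frac{1}{5}\right) 6 + \frac{1 + 3 + 1^{2} + 1 \cdot 3}{5}\right) \left(- 3 \cdot 5^{\frac{3}{2}}\right) = - 3 \left(- \frac{6}{5} + \frac{1 + 3 + 1 + 3}{5}\right) \left(- 3 \cdot 5 \sqrt{5}\right) = - 3 \left(- \frac{6}{5} + \frac{1}{5} \cdot 8\right) \left(- 15 \sqrt{5}\right) = - 3 \left(- \frac{6}{5} + \frac{8}{5}\right) \left(- 15 \sqrt{5}\right) = \left(-3\right) \frac{2}{5} \left(- 15 \sqrt{5}\right) = - \frac{6 \left(- 15 \sqrt{5}\right)}{5} = 18 \sqrt{5}$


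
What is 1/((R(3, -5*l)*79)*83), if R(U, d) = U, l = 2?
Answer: 1/19671 ≈ 5.0836e-5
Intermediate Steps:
1/((R(3, -5*l)*79)*83) = 1/((3*79)*83) = 1/(237*83) = 1/19671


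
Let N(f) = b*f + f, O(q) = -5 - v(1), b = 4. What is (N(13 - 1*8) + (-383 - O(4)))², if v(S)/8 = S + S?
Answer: 113569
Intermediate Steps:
v(S) = 16*S (v(S) = 8*(S + S) = 8*(2*S) = 16*S)
O(q) = -21 (O(q) = -5 - 16 = -21)
N(f) = 5*f (N(f) = 4*f + f = 5*f)
(N(13 - 1*8) + (-383 - O(4)))² = (5*(13 - 1*8) + (-383 - 1*(-21)))² = (5*(13 - 8) + (-383 + 21))² = (5*5 - 362)² = (25 - 362)² = (-337)² = 113569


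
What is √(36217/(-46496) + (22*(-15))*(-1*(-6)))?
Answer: I*√267637651082/11624 ≈ 44.506*I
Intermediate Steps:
√(36217/(-46496) + (22*(-15))*(-1*(-6))) = √(36217*(-1/46496) - 330*6) = √(-36217/46496 - 1980) = √(-92098297/46496) = I*√267637651082/11624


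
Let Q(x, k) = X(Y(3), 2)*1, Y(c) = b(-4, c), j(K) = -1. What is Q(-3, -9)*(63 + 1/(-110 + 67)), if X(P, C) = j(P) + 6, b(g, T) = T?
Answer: 13540/43 ≈ 314.88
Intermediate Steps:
Y(c) = c
X(P, C) = 5 (X(P, C) = -1 + 6 = 5)
Q(x, k) = 5 (Q(x, k) = 5*1 = 5)
Q(-3, -9)*(63 + 1/(-110 + 67)) = 5*(63 + 1/(-110 + 67)) = 5*(63 + 1/(-43)) = 5*(63 - 1/43) = 5*(2708/43) = 13540/43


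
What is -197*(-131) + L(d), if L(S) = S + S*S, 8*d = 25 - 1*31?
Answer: 412909/16 ≈ 25807.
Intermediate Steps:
d = -¾ (d = (25 - 1*31)/8 = (25 - 31)/8 = (⅛)*(-6) = -¾ ≈ -0.75000)
L(S) = S + S²
-197*(-131) + L(d) = -197*(-131) - 3*(1 - ¾)/4 = 25807 - ¾*¼ = 25807 - 3/16 = 412909/16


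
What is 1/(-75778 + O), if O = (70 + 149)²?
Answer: -1/27817 ≈ -3.5949e-5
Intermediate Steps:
O = 47961 (O = 219² = 47961)
1/(-75778 + O) = 1/(-75778 + 47961) = 1/(-27817) = -1/27817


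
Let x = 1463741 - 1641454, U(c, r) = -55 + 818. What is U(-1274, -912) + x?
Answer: -176950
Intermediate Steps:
U(c, r) = 763
x = -177713
U(-1274, -912) + x = 763 - 177713 = -176950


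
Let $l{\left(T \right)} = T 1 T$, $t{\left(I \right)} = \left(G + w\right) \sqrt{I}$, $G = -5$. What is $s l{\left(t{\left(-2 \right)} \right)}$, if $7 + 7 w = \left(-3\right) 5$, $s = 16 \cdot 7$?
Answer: $- \frac{103968}{7} \approx -14853.0$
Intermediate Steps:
$s = 112$
$w = - \frac{22}{7}$ ($w = -1 + \frac{\left(-3\right) 5}{7} = -1 + \frac{1}{7} \left(-15\right) = -1 - \frac{15}{7} = - \frac{22}{7} \approx -3.1429$)
$t{\left(I \right)} = - \frac{57 \sqrt{I}}{7}$ ($t{\left(I \right)} = \left(-5 - \frac{22}{7}\right) \sqrt{I} = - \frac{57 \sqrt{I}}{7}$)
$l{\left(T \right)} = T^{2}$ ($l{\left(T \right)} = T T = T^{2}$)
$s l{\left(t{\left(-2 \right)} \right)} = 112 \left(- \frac{57 \sqrt{-2}}{7}\right)^{2} = 112 \left(- \frac{57 i \sqrt{2}}{7}\right)^{2} = 112 \left(- \frac{6498}{49}\right) = - \frac{103968}{7}$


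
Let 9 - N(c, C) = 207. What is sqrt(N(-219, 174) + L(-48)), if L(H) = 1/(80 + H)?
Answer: I*sqrt(12670)/8 ≈ 14.07*I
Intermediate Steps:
N(c, C) = -198 (N(c, C) = 9 - 1*207 = 9 - 207 = -198)
sqrt(N(-219, 174) + L(-48)) = sqrt(-198 + 1/(80 - 48)) = sqrt(-198 + 1/32) = sqrt(-6335/32) = I*sqrt(12670)/8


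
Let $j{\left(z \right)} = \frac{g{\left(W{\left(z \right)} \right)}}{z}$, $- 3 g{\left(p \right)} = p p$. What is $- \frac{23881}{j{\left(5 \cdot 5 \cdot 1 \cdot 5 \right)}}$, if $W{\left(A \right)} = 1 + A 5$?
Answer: $\frac{8955375}{391876} \approx 22.853$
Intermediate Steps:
$W{\left(A \right)} = 1 + 5 A$
$g{\left(p \right)} = - \frac{p^{2}}{3}$ ($g{\left(p \right)} = - \frac{p p}{3} = - \frac{p^{2}}{3}$)
$j{\left(z \right)} = - \frac{\left(1 + 5 z\right)^{2}}{3 z}$ ($j{\left(z \right)} = \frac{\left(- \frac{1}{3}\right) \left(1 + 5 z\right)^{2}}{z} = - \frac{\left(1 + 5 z\right)^{2}}{3 z}$)
$- \frac{23881}{j{\left(5 \cdot 5 \cdot 1 \cdot 5 \right)}} = - \frac{23881}{\left(- \frac{1}{3}\right) \frac{1}{5 \cdot 5 \cdot 1 \cdot 5} \left(1 + 5 \cdot 5 \cdot 5 \cdot 1 \cdot 5\right)^{2}} = - \frac{23881}{\left(- \frac{1}{3}\right) \frac{1}{25 \cdot 1 \cdot 5} \left(1 + 5 \cdot 25 \cdot 1 \cdot 5\right)^{2}} = - \frac{23881}{\left(- \frac{1}{3}\right) \frac{1}{25 \cdot 5} \left(1 + 5 \cdot 25 \cdot 5\right)^{2}} = - \frac{23881}{\left(- \frac{1}{3}\right) \frac{1}{125} \left(1 + 5 \cdot 125\right)^{2}} = - \frac{23881}{\left(- \frac{1}{3}\right) \frac{1}{125} \left(1 + 625\right)^{2}} = - \frac{23881}{\left(- \frac{1}{3}\right) \frac{1}{125} \cdot 626^{2}} = - \frac{23881}{\left(- \frac{1}{3}\right) \frac{1}{125} \cdot 391876} = - \frac{23881}{- \frac{391876}{375}} = \left(-23881\right) \left(- \frac{375}{391876}\right) = \frac{8955375}{391876}$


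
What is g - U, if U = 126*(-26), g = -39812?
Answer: -36536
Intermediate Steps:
U = -3276
g - U = -39812 - 1*(-3276) = -39812 + 3276 = -36536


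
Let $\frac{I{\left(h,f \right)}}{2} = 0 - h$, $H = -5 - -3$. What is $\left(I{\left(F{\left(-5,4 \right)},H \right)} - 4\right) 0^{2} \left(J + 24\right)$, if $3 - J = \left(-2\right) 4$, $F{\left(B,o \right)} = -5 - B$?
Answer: $0$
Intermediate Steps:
$H = -2$ ($H = -5 + 3 = -2$)
$I{\left(h,f \right)} = - 2 h$ ($I{\left(h,f \right)} = 2 \left(0 - h\right) = 2 \left(- h\right) = - 2 h$)
$J = 11$ ($J = 3 - \left(-2\right) 4 = 3 - -8 = 3 + 8 = 11$)
$\left(I{\left(F{\left(-5,4 \right)},H \right)} - 4\right) 0^{2} \left(J + 24\right) = \left(- 2 \left(-5 - -5\right) - 4\right) 0^{2} \left(11 + 24\right) = \left(- 2 \left(-5 + 5\right) - 4\right) 0 \cdot 35 = \left(\left(-2\right) 0 - 4\right) 0 \cdot 35 = \left(0 - 4\right) 0 \cdot 35 = \left(-4\right) 0 \cdot 35 = 0 \cdot 35 = 0$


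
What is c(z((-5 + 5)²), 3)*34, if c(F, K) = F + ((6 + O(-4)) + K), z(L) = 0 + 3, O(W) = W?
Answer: 272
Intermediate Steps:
z(L) = 3
c(F, K) = 2 + F + K (c(F, K) = F + ((6 - 4) + K) = F + (2 + K) = 2 + F + K)
c(z((-5 + 5)²), 3)*34 = (2 + 3 + 3)*34 = 8*34 = 272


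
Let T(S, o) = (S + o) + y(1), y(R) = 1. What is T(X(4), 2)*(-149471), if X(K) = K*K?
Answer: -2839949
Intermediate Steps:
X(K) = K²
T(S, o) = 1 + S + o (T(S, o) = (S + o) + 1 = 1 + S + o)
T(X(4), 2)*(-149471) = (1 + 4² + 2)*(-149471) = (1 + 16 + 2)*(-149471) = 19*(-149471) = -2839949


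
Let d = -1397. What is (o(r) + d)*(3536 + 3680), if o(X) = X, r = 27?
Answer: -9885920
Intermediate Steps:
(o(r) + d)*(3536 + 3680) = (27 - 1397)*(3536 + 3680) = -1370*7216 = -9885920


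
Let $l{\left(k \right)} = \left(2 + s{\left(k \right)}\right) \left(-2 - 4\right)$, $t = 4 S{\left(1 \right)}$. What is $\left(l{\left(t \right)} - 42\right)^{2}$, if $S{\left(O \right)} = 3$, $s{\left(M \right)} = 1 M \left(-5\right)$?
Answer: $93636$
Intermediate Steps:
$s{\left(M \right)} = - 5 M$ ($s{\left(M \right)} = M \left(-5\right) = - 5 M$)
$t = 12$ ($t = 4 \cdot 3 = 12$)
$l{\left(k \right)} = -12 + 30 k$ ($l{\left(k \right)} = \left(2 - 5 k\right) \left(-2 - 4\right) = \left(2 - 5 k\right) \left(-6\right) = -12 + 30 k$)
$\left(l{\left(t \right)} - 42\right)^{2} = \left(\left(-12 + 30 \cdot 12\right) - 42\right)^{2} = \left(\left(-12 + 360\right) - 42\right)^{2} = \left(348 - 42\right)^{2} = 306^{2} = 93636$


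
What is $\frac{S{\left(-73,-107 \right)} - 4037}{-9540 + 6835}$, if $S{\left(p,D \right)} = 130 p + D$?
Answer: $\frac{13634}{2705} \approx 5.0403$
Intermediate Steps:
$S{\left(p,D \right)} = D + 130 p$
$\frac{S{\left(-73,-107 \right)} - 4037}{-9540 + 6835} = \frac{\left(-107 + 130 \left(-73\right)\right) - 4037}{-9540 + 6835} = \frac{\left(-107 - 9490\right) - 4037}{-2705} = \left(-9597 - 4037\right) \left(- \frac{1}{2705}\right) = \left(-13634\right) \left(- \frac{1}{2705}\right) = \frac{13634}{2705}$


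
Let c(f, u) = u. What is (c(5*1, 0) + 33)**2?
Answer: 1089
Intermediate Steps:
(c(5*1, 0) + 33)**2 = (0 + 33)**2 = 33**2 = 1089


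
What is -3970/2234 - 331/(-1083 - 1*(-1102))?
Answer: -407442/21223 ≈ -19.198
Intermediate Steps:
-3970/2234 - 331/(-1083 - 1*(-1102)) = -3970*1/2234 - 331/(-1083 + 1102) = -1985/1117 - 331/19 = -407442/21223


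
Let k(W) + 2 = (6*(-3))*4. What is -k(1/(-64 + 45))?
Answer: 74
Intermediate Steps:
k(W) = -74 (k(W) = -2 + (6*(-3))*4 = -2 - 18*4 = -2 - 72 = -74)
-k(1/(-64 + 45)) = -1*(-74) = 74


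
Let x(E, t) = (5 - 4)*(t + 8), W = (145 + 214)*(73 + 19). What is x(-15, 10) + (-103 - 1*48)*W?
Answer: -4987210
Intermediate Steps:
W = 33028 (W = 359*92 = 33028)
x(E, t) = 8 + t (x(E, t) = 1*(8 + t) = 8 + t)
x(-15, 10) + (-103 - 1*48)*W = (8 + 10) + (-103 - 1*48)*33028 = 18 + (-103 - 48)*33028 = 18 - 151*33028 = 18 - 4987228 = -4987210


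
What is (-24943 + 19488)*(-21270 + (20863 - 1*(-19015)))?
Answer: -101506640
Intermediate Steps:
(-24943 + 19488)*(-21270 + (20863 - 1*(-19015))) = -5455*(-21270 + (20863 + 19015)) = -5455*(-21270 + 39878) = -5455*18608 = -101506640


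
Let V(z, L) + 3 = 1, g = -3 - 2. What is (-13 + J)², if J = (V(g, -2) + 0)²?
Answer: 81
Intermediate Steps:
g = -5
V(z, L) = -2 (V(z, L) = -3 + 1 = -2)
J = 4 (J = (-2 + 0)² = (-2)² = 4)
(-13 + J)² = (-13 + 4)² = (-9)² = 81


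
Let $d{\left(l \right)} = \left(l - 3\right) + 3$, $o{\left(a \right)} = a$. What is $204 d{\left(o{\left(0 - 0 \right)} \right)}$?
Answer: $0$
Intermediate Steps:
$d{\left(l \right)} = l$ ($d{\left(l \right)} = \left(-3 + l\right) + 3 = l$)
$204 d{\left(o{\left(0 - 0 \right)} \right)} = 204 \left(0 - 0\right) = 204 \left(0 + 0\right) = 204 \cdot 0 = 0$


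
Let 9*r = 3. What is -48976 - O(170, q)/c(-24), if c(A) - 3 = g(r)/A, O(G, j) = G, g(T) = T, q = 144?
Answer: -2108416/43 ≈ -49033.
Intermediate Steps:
r = ⅓ (r = (⅑)*3 = ⅓ ≈ 0.33333)
c(A) = 3 + 1/(3*A)
-48976 - O(170, q)/c(-24) = -48976 - 170/(3 + (⅓)/(-24)) = -48976 - 170/(3 + (⅓)*(-1/24)) = -48976 - 170/(3 - 1/72) = -48976 - 170/215/72 = -48976 - 170*72/215 = -48976 - 1*2448/43 = -48976 - 2448/43 = -2108416/43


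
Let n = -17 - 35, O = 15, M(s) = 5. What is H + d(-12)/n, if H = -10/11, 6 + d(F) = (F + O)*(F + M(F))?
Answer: -223/572 ≈ -0.38986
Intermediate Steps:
n = -52
d(F) = -6 + (5 + F)*(15 + F) (d(F) = -6 + (F + 15)*(F + 5) = -6 + (15 + F)*(5 + F) = -6 + (5 + F)*(15 + F))
H = -10/11 (H = (1/11)*(-10) = -10/11 ≈ -0.90909)
H + d(-12)/n = -10/11 + (69 + (-12)**2 + 20*(-12))/(-52) = -10/11 + (69 + 144 - 240)*(-1/52) = -10/11 - 27*(-1/52) = -10/11 + 27/52 = -223/572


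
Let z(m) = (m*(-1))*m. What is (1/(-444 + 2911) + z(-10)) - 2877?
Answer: -7344258/2467 ≈ -2977.0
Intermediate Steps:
z(m) = -m**2 (z(m) = (-m)*m = -m**2)
(1/(-444 + 2911) + z(-10)) - 2877 = (1/(-444 + 2911) - 1*(-10)**2) - 2877 = (1/2467 - 1*100) - 2877 = (1/2467 - 100) - 2877 = -246699/2467 - 2877 = -7344258/2467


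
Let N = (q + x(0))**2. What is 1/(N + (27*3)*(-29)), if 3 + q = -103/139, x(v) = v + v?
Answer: -19321/45114629 ≈ -0.00042826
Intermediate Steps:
x(v) = 2*v
q = -520/139 (q = -3 - 103/139 = -520/139 ≈ -3.7410)
N = 270400/19321 (N = (-520/139 + 2*0)**2 = (-520/139 + 0)**2 = (-520/139)**2 = 270400/19321 ≈ 13.995)
1/(N + (27*3)*(-29)) = 1/(270400/19321 + (27*3)*(-29)) = 1/(270400/19321 + 81*(-29)) = 1/(270400/19321 - 2349) = 1/(-45114629/19321) = -19321/45114629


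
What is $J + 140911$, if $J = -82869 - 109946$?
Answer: $-51904$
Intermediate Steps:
$J = -192815$
$J + 140911 = -192815 + 140911 = -51904$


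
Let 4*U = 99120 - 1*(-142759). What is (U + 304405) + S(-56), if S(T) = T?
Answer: 1459275/4 ≈ 3.6482e+5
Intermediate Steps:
U = 241879/4 (U = (99120 - 1*(-142759))/4 = (99120 + 142759)/4 = (1/4)*241879 = 241879/4 ≈ 60470.)
(U + 304405) + S(-56) = (241879/4 + 304405) - 56 = 1459499/4 - 56 = 1459275/4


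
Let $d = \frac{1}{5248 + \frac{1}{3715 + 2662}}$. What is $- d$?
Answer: $- \frac{6377}{33466497} \approx -0.00019055$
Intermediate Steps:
$d = \frac{6377}{33466497}$ ($d = \frac{1}{5248 + \frac{1}{6377}} = \frac{1}{\frac{33466497}{6377}} = \frac{6377}{33466497} \approx 0.00019055$)
$- d = \left(-1\right) \frac{6377}{33466497} = - \frac{6377}{33466497}$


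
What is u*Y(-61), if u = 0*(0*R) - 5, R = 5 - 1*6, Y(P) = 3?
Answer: -15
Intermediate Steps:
R = -1 (R = 5 - 6 = -1)
u = -5 (u = 0*(0*(-1)) - 5 = 0*0 - 5 = 0 - 5 = -5)
u*Y(-61) = -5*3 = -15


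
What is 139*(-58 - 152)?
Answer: -29190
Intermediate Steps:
139*(-58 - 152) = 139*(-210) = -29190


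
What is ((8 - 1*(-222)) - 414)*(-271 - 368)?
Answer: 117576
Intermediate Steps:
((8 - 1*(-222)) - 414)*(-271 - 368) = ((8 + 222) - 414)*(-639) = (230 - 414)*(-639) = -184*(-639) = 117576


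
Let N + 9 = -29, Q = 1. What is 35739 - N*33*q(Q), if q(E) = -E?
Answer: 34485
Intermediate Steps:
N = -38 (N = -9 - 29 = -38)
35739 - N*33*q(Q) = 35739 - (-38*33)*(-1*1) = 35739 - (-1254)*(-1) = 35739 - 1*1254 = 35739 - 1254 = 34485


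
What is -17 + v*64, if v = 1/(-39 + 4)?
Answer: -659/35 ≈ -18.829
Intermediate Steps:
v = -1/35 (v = 1/(-35) = -1/35 ≈ -0.028571)
-17 + v*64 = -17 - 1/35*64 = -17 - 64/35 = -659/35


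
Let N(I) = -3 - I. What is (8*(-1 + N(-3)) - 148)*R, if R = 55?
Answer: -8580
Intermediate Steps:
(8*(-1 + N(-3)) - 148)*R = (8*(-1 + (-3 - 1*(-3))) - 148)*55 = (8*(-1 + (-3 + 3)) - 148)*55 = (8*(-1 + 0) - 148)*55 = (8*(-1) - 148)*55 = (-8 - 148)*55 = -156*55 = -8580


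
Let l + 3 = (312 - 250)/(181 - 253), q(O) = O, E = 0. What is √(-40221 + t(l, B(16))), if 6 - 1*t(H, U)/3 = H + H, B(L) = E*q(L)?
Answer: I*√1446474/6 ≈ 200.45*I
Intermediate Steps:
l = -139/36 (l = -3 + (312 - 250)/(181 - 253) = -3 + 62/(-72) = -3 + 62*(-1/72) = -3 - 31/36 = -139/36 ≈ -3.8611)
B(L) = 0 (B(L) = 0*L = 0)
t(H, U) = 18 - 6*H (t(H, U) = 18 - 3*(H + H) = 18 - 6*H)
√(-40221 + t(l, B(16))) = √(-40221 + (18 - 6*(-139/36))) = √(-40221 + (18 + 139/6)) = √(-40221 + 247/6) = √(-241079/6) = I*√1446474/6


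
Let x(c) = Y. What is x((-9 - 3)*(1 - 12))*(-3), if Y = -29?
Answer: 87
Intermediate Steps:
x(c) = -29
x((-9 - 3)*(1 - 12))*(-3) = -29*(-3) = 87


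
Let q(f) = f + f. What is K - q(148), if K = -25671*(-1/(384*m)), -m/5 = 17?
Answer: -3229037/10880 ≈ -296.79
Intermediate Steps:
m = -85 (m = -5*17 = -85)
q(f) = 2*f
K = -8557/10880 (K = -25671/(-12*(-85)*32) = -25671/(1020*32) = -25671/32640 = -25671*1/32640 = -8557/10880 ≈ -0.78649)
K - q(148) = -8557/10880 - 2*148 = -8557/10880 - 1*296 = -8557/10880 - 296 = -3229037/10880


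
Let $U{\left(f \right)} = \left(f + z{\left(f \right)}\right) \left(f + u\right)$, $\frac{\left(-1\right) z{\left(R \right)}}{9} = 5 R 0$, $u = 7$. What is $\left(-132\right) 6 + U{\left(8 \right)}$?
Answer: $-672$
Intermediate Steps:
$z{\left(R \right)} = 0$ ($z{\left(R \right)} = - 9 \cdot 5 R 0 = \left(-9\right) 0 = 0$)
$U{\left(f \right)} = f \left(7 + f\right)$ ($U{\left(f \right)} = \left(f + 0\right) \left(f + 7\right) = f \left(7 + f\right)$)
$\left(-132\right) 6 + U{\left(8 \right)} = \left(-132\right) 6 + 8 \left(7 + 8\right) = -792 + 8 \cdot 15 = -792 + 120 = -672$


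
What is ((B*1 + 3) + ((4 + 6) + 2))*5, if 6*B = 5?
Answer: 475/6 ≈ 79.167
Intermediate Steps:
B = ⅚ (B = (⅙)*5 = ⅚ ≈ 0.83333)
((B*1 + 3) + ((4 + 6) + 2))*5 = (((⅚)*1 + 3) + ((4 + 6) + 2))*5 = ((⅚ + 3) + (10 + 2))*5 = (23/6 + 12)*5 = (95/6)*5 = 475/6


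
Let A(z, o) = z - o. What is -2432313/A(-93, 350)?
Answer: 2432313/443 ≈ 5490.5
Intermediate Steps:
-2432313/A(-93, 350) = -2432313/(-93 - 1*350) = -2432313/(-93 - 350) = -2432313/(-443) = -2432313*(-1/443) = 2432313/443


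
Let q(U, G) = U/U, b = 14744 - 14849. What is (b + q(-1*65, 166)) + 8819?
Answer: 8715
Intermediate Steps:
b = -105
q(U, G) = 1
(b + q(-1*65, 166)) + 8819 = (-105 + 1) + 8819 = -104 + 8819 = 8715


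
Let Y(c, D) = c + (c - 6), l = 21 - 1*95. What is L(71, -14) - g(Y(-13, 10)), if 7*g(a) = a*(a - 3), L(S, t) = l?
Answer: -234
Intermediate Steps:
l = -74 (l = 21 - 95 = -74)
L(S, t) = -74
Y(c, D) = -6 + 2*c (Y(c, D) = c + (-6 + c) = -6 + 2*c)
g(a) = a*(-3 + a)/7 (g(a) = (a*(a - 3))/7 = (a*(-3 + a))/7 = a*(-3 + a)/7)
L(71, -14) - g(Y(-13, 10)) = -74 - (-6 + 2*(-13))*(-3 + (-6 + 2*(-13)))/7 = -74 - (-6 - 26)*(-3 + (-6 - 26))/7 = -74 - (-32)*(-3 - 32)/7 = -74 - (-32)*(-35)/7 = -74 - 1*160 = -74 - 160 = -234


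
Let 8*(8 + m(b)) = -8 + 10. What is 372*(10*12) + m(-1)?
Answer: 178529/4 ≈ 44632.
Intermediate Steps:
m(b) = -31/4 (m(b) = -8 + (-8 + 10)/8 = -8 + (⅛)*2 = -8 + ¼ = -31/4)
372*(10*12) + m(-1) = 372*(10*12) - 31/4 = 372*120 - 31/4 = 44640 - 31/4 = 178529/4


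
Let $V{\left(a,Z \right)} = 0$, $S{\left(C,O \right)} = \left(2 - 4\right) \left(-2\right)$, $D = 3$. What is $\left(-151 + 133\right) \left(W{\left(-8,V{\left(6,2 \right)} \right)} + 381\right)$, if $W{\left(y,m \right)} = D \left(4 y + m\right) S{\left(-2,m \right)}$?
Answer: $54$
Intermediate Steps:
$S{\left(C,O \right)} = 4$ ($S{\left(C,O \right)} = \left(-2\right) \left(-2\right) = 4$)
$W{\left(y,m \right)} = 12 m + 48 y$ ($W{\left(y,m \right)} = 3 \left(4 y + m\right) 4 = 3 \left(m + 4 y\right) 4 = \left(3 m + 12 y\right) 4 = 12 m + 48 y$)
$\left(-151 + 133\right) \left(W{\left(-8,V{\left(6,2 \right)} \right)} + 381\right) = \left(-151 + 133\right) \left(\left(12 \cdot 0 + 48 \left(-8\right)\right) + 381\right) = - 18 \left(\left(0 - 384\right) + 381\right) = - 18 \left(-384 + 381\right) = \left(-18\right) \left(-3\right) = 54$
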